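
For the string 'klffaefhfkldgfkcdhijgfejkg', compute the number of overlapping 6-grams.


String 'klffaefhfkldgfkcdhijgfejkg' has length L = 26.
Number of overlapping n-grams = L - n + 1
Substituting: 26 - 6 + 1 = 21

21


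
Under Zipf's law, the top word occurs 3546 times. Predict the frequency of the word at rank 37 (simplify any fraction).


Zipf's law: freq(rank) = f1 / rank
f1 = 3546, rank = 37
freq = 3546 / 37
GCD(3546, 37) = 1
Simplified: 3546/37

3546/37


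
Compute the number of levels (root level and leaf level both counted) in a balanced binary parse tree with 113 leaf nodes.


In a balanced binary tree with n leaves the deepest leaf is ceil(log2(n)) edges below the root,
so counting node levels inclusive of root and leaves gives ceil(log2(n)) + 1 levels.
log2(113) = 6.8202
ceil(6.8202) = 7
levels = 7 + 1 = 8

8


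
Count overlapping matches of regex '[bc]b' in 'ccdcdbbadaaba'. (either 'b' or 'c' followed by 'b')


Pattern: [bc]b means either 'b' or 'c' followed by 'b'.
Scanning 'ccdcdbbadaaba' position-by-position:
  Pos 0: window 'cc' -> no
  Pos 1: window 'cd' -> no
  Pos 2: window 'dc' -> no
  Pos 3: window 'cd' -> no
  Pos 4: window 'db' -> no
  Pos 5: window 'bb' -> MATCH
  Pos 6: window 'ba' -> no
  Pos 7: window 'ad' -> no
  Pos 8: window 'da' -> no
  Pos 9: window 'aa' -> no
  Pos 10: window 'ab' -> no
  Pos 11: window 'ba' -> no
  Pos 12: window 'a' -> no
Total matches: 1

1


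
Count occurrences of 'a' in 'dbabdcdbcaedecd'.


Scanning 'dbabdcdbcaedecd' for 'a':
  Position 2: 'a' -> MATCH (count: 1)
  Position 9: 'a' -> MATCH (count: 2)
Total occurrences of 'a': 2

2


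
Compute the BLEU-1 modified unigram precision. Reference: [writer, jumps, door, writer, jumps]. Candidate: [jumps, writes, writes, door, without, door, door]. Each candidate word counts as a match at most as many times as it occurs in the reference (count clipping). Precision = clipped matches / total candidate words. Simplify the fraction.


Reference word counts: {'door': 1, 'jumps': 2, 'writer': 2}
Checking each candidate word (with clipping):
  'jumps' -> in reference (ref count 2, used 1/2) -> match (matches: 1)
  'writes' -> not in reference -> no match (matches: 1)
  'writes' -> not in reference -> no match (matches: 1)
  'door' -> in reference (ref count 1, used 1/1) -> match (matches: 2)
  'without' -> not in reference -> no match (matches: 2)
  'door' -> ref count 1 already used up (1/1) -> clipped, no match (matches: 2)
  'door' -> ref count 1 already used up (1/1) -> clipped, no match (matches: 2)
Clipped matches: 2, Candidate length: 7
Precision = 2/7

2/7


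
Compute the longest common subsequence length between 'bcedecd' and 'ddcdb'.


DP table for LCS of 'bcedecd' and 'ddcdb':
       d  d  c  d  b
    0  0  0  0  0  0
  b 0  0  0  0  0  1
  c 0  0  0  1  1  1
  e 0  0  0  1  1  1
  d 0  1  1  1  2  2
  e 0  1  1  1  2  2
  c 0  1  1  2  2  2
  d 0  1  2  2  3  3
LCS: 'dcd'
LCS length = 3

3


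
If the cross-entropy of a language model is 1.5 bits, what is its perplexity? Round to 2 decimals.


Perplexity formula: PP = 2^H
H = 1.5
PP = 2^1.5
Decompose: 2^1.5 = 2^1 * 2^0.5 = 2^1 * sqrt(2)
2^1 = 2, sqrt(2) ~ 1.4142136
PP ~ 2 * 1.4142136 = 2.8284272
Rounded to 2 decimals: 2.83

2.83


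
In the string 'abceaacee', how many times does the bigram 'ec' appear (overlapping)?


Scanning 'abceaacee' for bigram 'ec':
  Position 0: 'ab' -> no
  Position 1: 'bc' -> no
  Position 2: 'ce' -> no
  Position 3: 'ea' -> no
  Position 4: 'aa' -> no
  Position 5: 'ac' -> no
  Position 6: 'ce' -> no
  Position 7: 'ee' -> no
Total matches: 0

0


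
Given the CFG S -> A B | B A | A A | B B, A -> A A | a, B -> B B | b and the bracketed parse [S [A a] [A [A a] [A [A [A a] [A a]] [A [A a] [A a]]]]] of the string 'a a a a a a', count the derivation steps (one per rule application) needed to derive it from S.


Every bracketed nonterminal node [X ...] in the tree is produced by exactly one rule application.
Reading the tree off as a leftmost derivation:
  Step 1: S  =>  A A   (applied S -> A A)
  Step 2: A A  =>  a A   (applied A -> a)
  Step 3: a A  =>  a A A   (applied A -> A A)
  Step 4: a A A  =>  a a A   (applied A -> a)
  Step 5: a a A  =>  a a A A   (applied A -> A A)
  Step 6: a a A A  =>  a a A A A   (applied A -> A A)
  Step 7: a a A A A  =>  a a a A A   (applied A -> a)
  Step 8: a a a A A  =>  a a a a A   (applied A -> a)
  Step 9: a a a a A  =>  a a a a A A   (applied A -> A A)
  Step 10: a a a a A A  =>  a a a a a A   (applied A -> a)
  Step 11: a a a a a A  =>  a a a a a a   (applied A -> a)
Final yield: a a a a a a
Total rewrite steps: 11

11


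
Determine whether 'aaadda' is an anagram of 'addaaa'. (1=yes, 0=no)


Sort characters of 'aaadda': 'aaaadd'
Sort characters of 'addaaa': 'aaaadd'
Sorted forms match -> they ARE anagrams
Result: 1

1


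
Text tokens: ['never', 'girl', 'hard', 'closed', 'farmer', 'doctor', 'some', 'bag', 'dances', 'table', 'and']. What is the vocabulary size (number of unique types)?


Listing all tokens and tracking unique types:
  Token 1: 'never' -> NEW (unique so far: 1)
  Token 2: 'girl' -> NEW (unique so far: 2)
  Token 3: 'hard' -> NEW (unique so far: 3)
  Token 4: 'closed' -> NEW (unique so far: 4)
  Token 5: 'farmer' -> NEW (unique so far: 5)
  Token 6: 'doctor' -> NEW (unique so far: 6)
  Token 7: 'some' -> NEW (unique so far: 7)
  Token 8: 'bag' -> NEW (unique so far: 8)
  Token 9: 'dances' -> NEW (unique so far: 9)
  Token 10: 'table' -> NEW (unique so far: 10)
  Token 11: 'and' -> NEW (unique so far: 11)
Unique types: ('and', 'bag', 'closed', 'dances', 'doctor', 'farmer', 'girl', 'hard', 'never', 'some', 'table')
Vocabulary size: 11

11


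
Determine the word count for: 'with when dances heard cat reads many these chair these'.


Counting words by splitting on spaces:
  Word 1: 'with'
  Word 2: 'when'
  Word 3: 'dances'
  Word 4: 'heard'
  Word 5: 'cat'
  Word 6: 'reads'
  Word 7: 'many'
  Word 8: 'these'
  Word 9: 'chair'
  Word 10: 'these'
Total words: 10

10


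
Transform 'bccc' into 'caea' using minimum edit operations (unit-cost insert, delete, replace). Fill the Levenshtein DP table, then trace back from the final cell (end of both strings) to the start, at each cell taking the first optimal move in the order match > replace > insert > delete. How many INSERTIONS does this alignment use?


Edit distance = 4. Backtracking from cell (4, 4) with preference match > replace > insert > delete,
then listing the resulting alignment 'bccc' -> 'caea' left to right:
  Step 1: replace b->c
  Step 2: replace c->a
  Step 3: replace c->e
  Step 4: replace c->a
Total insertions: 0

0


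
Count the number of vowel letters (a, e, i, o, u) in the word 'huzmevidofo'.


Scanning each character of 'huzmevidofo':
  Position 1: 'h' -> consonant (running count: 0)
  Position 2: 'u' -> vowel (running count: 1)
  Position 3: 'z' -> consonant (running count: 1)
  Position 4: 'm' -> consonant (running count: 1)
  Position 5: 'e' -> vowel (running count: 2)
  Position 6: 'v' -> consonant (running count: 2)
  Position 7: 'i' -> vowel (running count: 3)
  Position 8: 'd' -> consonant (running count: 3)
  Position 9: 'o' -> vowel (running count: 4)
  Position 10: 'f' -> consonant (running count: 4)
  Position 11: 'o' -> vowel (running count: 5)
Total vowels: 5

5


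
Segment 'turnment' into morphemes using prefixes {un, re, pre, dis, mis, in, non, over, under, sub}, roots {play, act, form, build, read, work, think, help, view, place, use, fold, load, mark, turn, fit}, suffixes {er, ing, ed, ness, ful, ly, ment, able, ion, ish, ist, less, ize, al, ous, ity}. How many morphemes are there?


Segmenting 'turnment' against the inventory:
  'turn' -> root (morpheme 1)
  'ment' -> suffix (morpheme 2)
Total morphemes: 2

2


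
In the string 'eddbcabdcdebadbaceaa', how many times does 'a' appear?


Scanning 'eddbcabdcdebadbaceaa' for 'a':
  Position 5: 'a' -> MATCH (count: 1)
  Position 12: 'a' -> MATCH (count: 2)
  Position 15: 'a' -> MATCH (count: 3)
  Position 18: 'a' -> MATCH (count: 4)
  Position 19: 'a' -> MATCH (count: 5)
Total occurrences of 'a': 5

5


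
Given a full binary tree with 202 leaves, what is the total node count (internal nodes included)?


Leaf nodes (terminals): 202
Internal nodes = n - 1 = 202 - 1 = 201
Total = leaves + internal = 202 + 201 = 403

403


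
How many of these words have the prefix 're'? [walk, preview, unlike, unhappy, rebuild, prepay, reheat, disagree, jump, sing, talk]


Checking each word for prefix 're':
  'walk' -> no (count: 0)
  'preview' -> no (count: 0)
  'unlike' -> no (count: 0)
  'unhappy' -> no (count: 0)
  'rebuild' -> YES, starts with 're' (count: 1)
  'prepay' -> no (count: 1)
  'reheat' -> YES, starts with 're' (count: 2)
  'disagree' -> no (count: 2)
  'jump' -> no (count: 2)
  'sing' -> no (count: 2)
  'talk' -> no (count: 2)
Total with prefix 're': 2

2


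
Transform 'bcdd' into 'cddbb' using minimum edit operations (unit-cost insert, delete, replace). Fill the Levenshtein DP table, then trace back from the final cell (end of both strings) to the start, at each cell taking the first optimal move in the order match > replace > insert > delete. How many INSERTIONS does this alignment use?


Edit distance = 3. Backtracking from cell (4, 5) with preference match > replace > insert > delete,
then listing the resulting alignment 'bcdd' -> 'cddbb' left to right:
  Step 1: delete 'b'
  Step 2: keep 'c'
  Step 3: keep 'd'
  Step 4: keep 'd'
  Step 5: insert 'b' [insertion #1]
  Step 6: insert 'b' [insertion #2]
Total insertions: 2

2


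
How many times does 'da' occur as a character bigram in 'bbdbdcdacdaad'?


Scanning 'bbdbdcdacdaad' for bigram 'da':
  Position 0: 'bb' -> no
  Position 1: 'bd' -> no
  Position 2: 'db' -> no
  Position 3: 'bd' -> no
  Position 4: 'dc' -> no
  Position 5: 'cd' -> no
  Position 6: 'da' -> MATCH
  Position 7: 'ac' -> no
  Position 8: 'cd' -> no
  Position 9: 'da' -> MATCH
  Position 10: 'aa' -> no
  Position 11: 'ad' -> no
Total matches: 2

2


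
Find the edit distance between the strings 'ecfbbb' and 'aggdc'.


Building DP table for s1='ecfbbb' (len 6) and s2='aggdc' (len 5):
       a  g  g  d  c
    0  1  2  3  4  5
  e 1  1  2  3  4  5
  c 2  2  2  3  4  4
  f 3  3  3  3  4  5
  b 4  4  4  4  4  5
  b 5  5  5  5  5  5
  b 6  6  6  6  6  6
Edit distance = dp[6][5] = 6

6


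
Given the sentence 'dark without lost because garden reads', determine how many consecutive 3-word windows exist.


Word trigrams from [6] words:
  Trigram 1: (dark without lost)
  Trigram 2: (without lost because)
  Trigram 3: (lost because garden)
  Trigram 4: (because garden reads)
Total word trigrams: 6 - 2 = 4

4


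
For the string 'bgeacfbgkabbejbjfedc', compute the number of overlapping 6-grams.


String 'bgeacfbgkabbejbjfedc' has length L = 20.
Number of overlapping n-grams = L - n + 1
Substituting: 20 - 6 + 1 = 15

15


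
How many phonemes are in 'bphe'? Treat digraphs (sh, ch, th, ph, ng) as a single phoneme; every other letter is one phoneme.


Parsing 'bphe' greedily, digraphs first:
  'b' -> consonant phoneme (phonemes so far: 1)
  'ph' -> digraph (1 consonant phoneme) (phonemes so far: 2)
  'e' -> vowel phoneme (phonemes so far: 3)
Total phonemes: 3

3


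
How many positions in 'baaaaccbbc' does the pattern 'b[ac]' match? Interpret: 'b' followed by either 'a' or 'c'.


Pattern: b[ac] means 'b' followed by either 'a' or 'c'.
Scanning 'baaaaccbbc' position-by-position:
  Pos 0: window 'ba' -> MATCH
  Pos 1: window 'aa' -> no
  Pos 2: window 'aa' -> no
  Pos 3: window 'aa' -> no
  Pos 4: window 'ac' -> no
  Pos 5: window 'cc' -> no
  Pos 6: window 'cb' -> no
  Pos 7: window 'bb' -> no
  Pos 8: window 'bc' -> MATCH
  Pos 9: window 'c' -> no
Total matches: 2

2


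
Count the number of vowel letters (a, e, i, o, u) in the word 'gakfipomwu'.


Scanning each character of 'gakfipomwu':
  Position 1: 'g' -> consonant (running count: 0)
  Position 2: 'a' -> vowel (running count: 1)
  Position 3: 'k' -> consonant (running count: 1)
  Position 4: 'f' -> consonant (running count: 1)
  Position 5: 'i' -> vowel (running count: 2)
  Position 6: 'p' -> consonant (running count: 2)
  Position 7: 'o' -> vowel (running count: 3)
  Position 8: 'm' -> consonant (running count: 3)
  Position 9: 'w' -> consonant (running count: 3)
  Position 10: 'u' -> vowel (running count: 4)
Total vowels: 4

4


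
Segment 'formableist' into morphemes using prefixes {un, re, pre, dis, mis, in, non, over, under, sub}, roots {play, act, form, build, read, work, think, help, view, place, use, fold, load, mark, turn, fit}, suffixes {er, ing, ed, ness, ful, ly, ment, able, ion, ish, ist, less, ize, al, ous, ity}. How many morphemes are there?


Segmenting 'formableist' against the inventory:
  'form' -> root (morpheme 1)
  'able' -> suffix (morpheme 2)
  'ist' -> suffix (morpheme 3)
Total morphemes: 3

3


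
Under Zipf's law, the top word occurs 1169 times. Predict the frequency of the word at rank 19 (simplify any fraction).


Zipf's law: freq(rank) = f1 / rank
f1 = 1169, rank = 19
freq = 1169 / 19
GCD(1169, 19) = 1
Simplified: 1169/19

1169/19


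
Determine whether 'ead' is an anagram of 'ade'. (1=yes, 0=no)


Sort characters of 'ead': 'ade'
Sort characters of 'ade': 'ade'
Sorted forms match -> they ARE anagrams
Result: 1

1


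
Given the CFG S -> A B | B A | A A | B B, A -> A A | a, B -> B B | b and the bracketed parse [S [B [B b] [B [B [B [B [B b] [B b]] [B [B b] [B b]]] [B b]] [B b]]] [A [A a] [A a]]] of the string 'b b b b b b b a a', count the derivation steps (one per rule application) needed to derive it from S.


Every bracketed nonterminal node [X ...] in the tree is produced by exactly one rule application.
Reading the tree off as a leftmost derivation:
  Step 1: S  =>  B A   (applied S -> B A)
  Step 2: B A  =>  B B A   (applied B -> B B)
  Step 3: B B A  =>  b B A   (applied B -> b)
  Step 4: b B A  =>  b B B A   (applied B -> B B)
  Step 5: b B B A  =>  b B B B A   (applied B -> B B)
  Step 6: b B B B A  =>  b B B B B A   (applied B -> B B)
  Step 7: b B B B B A  =>  b B B B B B A   (applied B -> B B)
  Step 8: b B B B B B A  =>  b b B B B B A   (applied B -> b)
  Step 9: b b B B B B A  =>  b b b B B B A   (applied B -> b)
  Step 10: b b b B B B A  =>  b b b B B B B A   (applied B -> B B)
  Step 11: b b b B B B B A  =>  b b b b B B B A   (applied B -> b)
  Step 12: b b b b B B B A  =>  b b b b b B B A   (applied B -> b)
  Step 13: b b b b b B B A  =>  b b b b b b B A   (applied B -> b)
  Step 14: b b b b b b B A  =>  b b b b b b b A   (applied B -> b)
  Step 15: b b b b b b b A  =>  b b b b b b b A A   (applied A -> A A)
  Step 16: b b b b b b b A A  =>  b b b b b b b a A   (applied A -> a)
  Step 17: b b b b b b b a A  =>  b b b b b b b a a   (applied A -> a)
Final yield: b b b b b b b a a
Total rewrite steps: 17

17


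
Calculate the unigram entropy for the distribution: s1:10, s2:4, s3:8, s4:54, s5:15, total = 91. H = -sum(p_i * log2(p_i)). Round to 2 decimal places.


Computing entropy H = -sum(p_i * log2(p_i)):
  s1: p = 10/91 = 0.1099, -p*log2(p) = 0.3501
  s2: p = 4/91 = 0.0440, -p*log2(p) = 0.1981
  s3: p = 8/91 = 0.0879, -p*log2(p) = 0.3084
  s4: p = 54/91 = 0.5934, -p*log2(p) = 0.4468
  s5: p = 15/91 = 0.1648, -p*log2(p) = 0.4287
H = sum of terms = 1.7321
Rounded to 2 decimals: 1.73

1.73


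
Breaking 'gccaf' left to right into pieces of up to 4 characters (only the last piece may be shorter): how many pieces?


'gccaf' has 5 characters.
Chunking with max size 4:
  Chunk 1: 'gcca' (positions 0-3)
  Chunk 2: 'f' (positions 4-4)
Total chunks: ceil(5 / 4) = 2

2


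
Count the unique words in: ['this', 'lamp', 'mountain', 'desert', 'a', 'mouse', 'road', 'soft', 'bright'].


Listing all tokens and tracking unique types:
  Token 1: 'this' -> NEW (unique so far: 1)
  Token 2: 'lamp' -> NEW (unique so far: 2)
  Token 3: 'mountain' -> NEW (unique so far: 3)
  Token 4: 'desert' -> NEW (unique so far: 4)
  Token 5: 'a' -> NEW (unique so far: 5)
  Token 6: 'mouse' -> NEW (unique so far: 6)
  Token 7: 'road' -> NEW (unique so far: 7)
  Token 8: 'soft' -> NEW (unique so far: 8)
  Token 9: 'bright' -> NEW (unique so far: 9)
Unique types: ('a', 'bright', 'desert', 'lamp', 'mountain', 'mouse', 'road', 'soft', 'this')
Vocabulary size: 9

9


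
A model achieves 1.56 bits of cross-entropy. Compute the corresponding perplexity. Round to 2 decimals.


Perplexity formula: PP = 2^H
H = 1.56
PP = 2^1.56
Decompose: 2^1.56 = 2^1 * 2^0.56
2^1 = 2, 2^0.56 ~ 1.4742692
PP ~ 2 * 1.4742692 = 2.9485384
Rounded to 2 decimals: 2.95

2.95


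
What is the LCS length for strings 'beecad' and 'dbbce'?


DP table for LCS of 'beecad' and 'dbbce':
       d  b  b  c  e
    0  0  0  0  0  0
  b 0  0  1  1  1  1
  e 0  0  1  1  1  2
  e 0  0  1  1  1  2
  c 0  0  1  1  2  2
  a 0  0  1  1  2  2
  d 0  1  1  1  2  2
LCS: 'be'
LCS length = 2

2


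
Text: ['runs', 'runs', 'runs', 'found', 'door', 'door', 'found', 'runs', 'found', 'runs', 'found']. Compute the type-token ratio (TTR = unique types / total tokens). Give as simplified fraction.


Tokens: 11
Unique types: ('door', 'found', 'runs') = 3
TTR = 3/11
Already in lowest terms.

3/11


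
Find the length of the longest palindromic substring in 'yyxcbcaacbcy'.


Scanning 'yyxcbcaacbcy' for palindromic substrings.
Substring at positions 3-10: 'cbcaacbc'.
Check: reverse('cbcaacbc') = 'cbcaacbc' -> palindrome confirmed.
Neighbouring characters ('x' / 'y') break symmetry, so it cannot extend further.
No longer palindromic substring exists; longest length = 8

8


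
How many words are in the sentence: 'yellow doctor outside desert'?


Counting words by splitting on spaces:
  Word 1: 'yellow'
  Word 2: 'doctor'
  Word 3: 'outside'
  Word 4: 'desert'
Total words: 4

4


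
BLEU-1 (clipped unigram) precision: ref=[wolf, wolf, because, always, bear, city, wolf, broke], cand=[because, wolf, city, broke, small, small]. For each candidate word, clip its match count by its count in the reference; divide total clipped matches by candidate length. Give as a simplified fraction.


Reference word counts: {'always': 1, 'bear': 1, 'because': 1, 'broke': 1, 'city': 1, 'wolf': 3}
Checking each candidate word (with clipping):
  'because' -> in reference (ref count 1, used 1/1) -> match (matches: 1)
  'wolf' -> in reference (ref count 3, used 1/3) -> match (matches: 2)
  'city' -> in reference (ref count 1, used 1/1) -> match (matches: 3)
  'broke' -> in reference (ref count 1, used 1/1) -> match (matches: 4)
  'small' -> not in reference -> no match (matches: 4)
  'small' -> not in reference -> no match (matches: 4)
Clipped matches: 4, Candidate length: 6
Precision = 4/6 = 2/3

2/3


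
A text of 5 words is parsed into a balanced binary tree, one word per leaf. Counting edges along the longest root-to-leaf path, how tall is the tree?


In a balanced binary tree with n leaves the deepest leaf is ceil(log2(n)) edges below the root.
log2(5) = 2.3219
ceil(2.3219) = 3
height (edges) = 3

3


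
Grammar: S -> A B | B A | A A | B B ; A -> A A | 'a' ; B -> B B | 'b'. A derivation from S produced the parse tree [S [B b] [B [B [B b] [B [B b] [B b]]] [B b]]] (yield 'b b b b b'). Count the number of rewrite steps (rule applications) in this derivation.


Every bracketed nonterminal node [X ...] in the tree is produced by exactly one rule application.
Reading the tree off as a leftmost derivation:
  Step 1: S  =>  B B   (applied S -> B B)
  Step 2: B B  =>  b B   (applied B -> b)
  Step 3: b B  =>  b B B   (applied B -> B B)
  Step 4: b B B  =>  b B B B   (applied B -> B B)
  Step 5: b B B B  =>  b b B B   (applied B -> b)
  Step 6: b b B B  =>  b b B B B   (applied B -> B B)
  Step 7: b b B B B  =>  b b b B B   (applied B -> b)
  Step 8: b b b B B  =>  b b b b B   (applied B -> b)
  Step 9: b b b b B  =>  b b b b b   (applied B -> b)
Final yield: b b b b b
Total rewrite steps: 9

9


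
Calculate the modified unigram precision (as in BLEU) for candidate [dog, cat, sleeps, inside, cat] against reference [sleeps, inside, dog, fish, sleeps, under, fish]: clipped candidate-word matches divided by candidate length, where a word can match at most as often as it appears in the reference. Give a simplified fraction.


Reference word counts: {'dog': 1, 'fish': 2, 'inside': 1, 'sleeps': 2, 'under': 1}
Checking each candidate word (with clipping):
  'dog' -> in reference (ref count 1, used 1/1) -> match (matches: 1)
  'cat' -> not in reference -> no match (matches: 1)
  'sleeps' -> in reference (ref count 2, used 1/2) -> match (matches: 2)
  'inside' -> in reference (ref count 1, used 1/1) -> match (matches: 3)
  'cat' -> not in reference -> no match (matches: 3)
Clipped matches: 3, Candidate length: 5
Precision = 3/5

3/5


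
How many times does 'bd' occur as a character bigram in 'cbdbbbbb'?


Scanning 'cbdbbbbb' for bigram 'bd':
  Position 0: 'cb' -> no
  Position 1: 'bd' -> MATCH
  Position 2: 'db' -> no
  Position 3: 'bb' -> no
  Position 4: 'bb' -> no
  Position 5: 'bb' -> no
  Position 6: 'bb' -> no
Total matches: 1

1


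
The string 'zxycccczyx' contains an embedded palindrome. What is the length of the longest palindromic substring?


Scanning 'zxycccczyx' for palindromic substrings.
Substring at positions 3-6: 'cccc'.
Check: reverse('cccc') = 'cccc' -> palindrome confirmed.
Neighbouring characters ('y' / 'z') break symmetry, so it cannot extend further.
No longer palindromic substring exists; longest length = 4

4


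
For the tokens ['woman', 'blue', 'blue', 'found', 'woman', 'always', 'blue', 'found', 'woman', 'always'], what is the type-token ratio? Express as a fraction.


Tokens: 10
Unique types: ('always', 'blue', 'found', 'woman') = 4
TTR = 4/10
Simplify: divide both by 2 -> 2/5
TTR = 2/5

2/5


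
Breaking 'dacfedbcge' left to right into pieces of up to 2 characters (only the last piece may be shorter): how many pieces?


'dacfedbcge' has 10 characters.
Chunking with max size 2:
  Chunk 1: 'da' (positions 0-1)
  Chunk 2: 'cf' (positions 2-3)
  Chunk 3: 'ed' (positions 4-5)
  Chunk 4: 'bc' (positions 6-7)
  Chunk 5: 'ge' (positions 8-9)
Total chunks: ceil(10 / 2) = 5

5


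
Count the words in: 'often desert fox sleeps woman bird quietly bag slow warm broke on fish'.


Counting words by splitting on spaces:
  Word 1: 'often'
  Word 2: 'desert'
  Word 3: 'fox'
  Word 4: 'sleeps'
  Word 5: 'woman'
  Word 6: 'bird'
  Word 7: 'quietly'
  Word 8: 'bag'
  Word 9: 'slow'
  Word 10: 'warm'
  Word 11: 'broke'
  Word 12: 'on'
  Word 13: 'fish'
Total words: 13

13


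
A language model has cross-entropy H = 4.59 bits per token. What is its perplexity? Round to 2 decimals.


Perplexity formula: PP = 2^H
H = 4.59
PP = 2^4.59
Decompose: 2^4.59 = 2^4 * 2^0.59
2^4 = 16, 2^0.59 ~ 1.5052467
PP ~ 16 * 1.5052467 = 24.0839472
Rounded to 2 decimals: 24.08

24.08


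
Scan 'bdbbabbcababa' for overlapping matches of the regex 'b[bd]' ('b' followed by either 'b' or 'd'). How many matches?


Pattern: b[bd] means 'b' followed by either 'b' or 'd'.
Scanning 'bdbbabbcababa' position-by-position:
  Pos 0: window 'bd' -> MATCH
  Pos 1: window 'db' -> no
  Pos 2: window 'bb' -> MATCH
  Pos 3: window 'ba' -> no
  Pos 4: window 'ab' -> no
  Pos 5: window 'bb' -> MATCH
  Pos 6: window 'bc' -> no
  Pos 7: window 'ca' -> no
  Pos 8: window 'ab' -> no
  Pos 9: window 'ba' -> no
  Pos 10: window 'ab' -> no
  Pos 11: window 'ba' -> no
  Pos 12: window 'a' -> no
Total matches: 3

3


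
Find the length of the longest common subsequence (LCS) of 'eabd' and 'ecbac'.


DP table for LCS of 'eabd' and 'ecbac':
       e  c  b  a  c
    0  0  0  0  0  0
  e 0  1  1  1  1  1
  a 0  1  1  1  2  2
  b 0  1  1  2  2  2
  d 0  1  1  2  2  2
LCS: 'ea'
LCS length = 2

2


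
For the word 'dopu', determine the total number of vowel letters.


Scanning each character of 'dopu':
  Position 1: 'd' -> consonant (running count: 0)
  Position 2: 'o' -> vowel (running count: 1)
  Position 3: 'p' -> consonant (running count: 1)
  Position 4: 'u' -> vowel (running count: 2)
Total vowels: 2

2


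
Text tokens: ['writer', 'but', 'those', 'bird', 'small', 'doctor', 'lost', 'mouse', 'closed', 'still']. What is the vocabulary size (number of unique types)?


Listing all tokens and tracking unique types:
  Token 1: 'writer' -> NEW (unique so far: 1)
  Token 2: 'but' -> NEW (unique so far: 2)
  Token 3: 'those' -> NEW (unique so far: 3)
  Token 4: 'bird' -> NEW (unique so far: 4)
  Token 5: 'small' -> NEW (unique so far: 5)
  Token 6: 'doctor' -> NEW (unique so far: 6)
  Token 7: 'lost' -> NEW (unique so far: 7)
  Token 8: 'mouse' -> NEW (unique so far: 8)
  Token 9: 'closed' -> NEW (unique so far: 9)
  Token 10: 'still' -> NEW (unique so far: 10)
Unique types: ('bird', 'but', 'closed', 'doctor', 'lost', 'mouse', 'small', 'still', 'those', 'writer')
Vocabulary size: 10

10


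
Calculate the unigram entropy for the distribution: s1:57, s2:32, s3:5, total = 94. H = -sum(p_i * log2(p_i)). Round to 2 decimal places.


Computing entropy H = -sum(p_i * log2(p_i)):
  s1: p = 57/94 = 0.6064, -p*log2(p) = 0.4376
  s2: p = 32/94 = 0.3404, -p*log2(p) = 0.5292
  s3: p = 5/94 = 0.0532, -p*log2(p) = 0.2251
H = sum of terms = 1.1919
Rounded to 2 decimals: 1.19

1.19


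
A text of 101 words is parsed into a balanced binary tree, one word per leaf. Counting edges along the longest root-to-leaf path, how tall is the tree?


In a balanced binary tree with n leaves the deepest leaf is ceil(log2(n)) edges below the root.
log2(101) = 6.6582
ceil(6.6582) = 7
height (edges) = 7

7


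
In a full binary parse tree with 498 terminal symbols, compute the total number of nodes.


Leaf nodes (terminals): 498
Internal nodes = n - 1 = 498 - 1 = 497
Total = leaves + internal = 498 + 497 = 995

995


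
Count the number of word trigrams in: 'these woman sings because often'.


Word trigrams from [5] words:
  Trigram 1: (these woman sings)
  Trigram 2: (woman sings because)
  Trigram 3: (sings because often)
Total word trigrams: 5 - 2 = 3

3


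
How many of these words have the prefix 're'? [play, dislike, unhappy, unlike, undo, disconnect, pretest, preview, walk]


Checking each word for prefix 're':
  'play' -> no (count: 0)
  'dislike' -> no (count: 0)
  'unhappy' -> no (count: 0)
  'unlike' -> no (count: 0)
  'undo' -> no (count: 0)
  'disconnect' -> no (count: 0)
  'pretest' -> no (count: 0)
  'preview' -> no (count: 0)
  'walk' -> no (count: 0)
Total with prefix 're': 0

0


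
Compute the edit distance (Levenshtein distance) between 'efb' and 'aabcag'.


Building DP table for s1='efb' (len 3) and s2='aabcag' (len 6):
       a  a  b  c  a  g
    0  1  2  3  4  5  6
  e 1  1  2  3  4  5  6
  f 2  2  2  3  4  5  6
  b 3  3  3  2  3  4  5
Edit distance = dp[3][6] = 5

5


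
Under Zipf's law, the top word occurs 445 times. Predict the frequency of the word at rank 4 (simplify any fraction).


Zipf's law: freq(rank) = f1 / rank
f1 = 445, rank = 4
freq = 445 / 4
GCD(445, 4) = 1
Simplified: 445/4

445/4


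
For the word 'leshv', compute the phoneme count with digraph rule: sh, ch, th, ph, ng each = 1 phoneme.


Parsing 'leshv' greedily, digraphs first:
  'l' -> consonant phoneme (phonemes so far: 1)
  'e' -> vowel phoneme (phonemes so far: 2)
  'sh' -> digraph (1 consonant phoneme) (phonemes so far: 3)
  'v' -> consonant phoneme (phonemes so far: 4)
Total phonemes: 4

4


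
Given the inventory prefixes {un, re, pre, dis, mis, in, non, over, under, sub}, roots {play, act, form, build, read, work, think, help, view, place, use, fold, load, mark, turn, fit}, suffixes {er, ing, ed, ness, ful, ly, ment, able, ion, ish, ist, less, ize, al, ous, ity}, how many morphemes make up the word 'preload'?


Segmenting 'preload' against the inventory:
  'pre' -> prefix (morpheme 1)
  'load' -> root (morpheme 2)
Total morphemes: 2

2


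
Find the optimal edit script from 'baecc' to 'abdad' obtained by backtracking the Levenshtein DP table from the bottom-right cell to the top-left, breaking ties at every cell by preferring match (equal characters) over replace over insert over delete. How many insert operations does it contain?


Edit distance = 5. Backtracking from cell (5, 5) with preference match > replace > insert > delete,
then listing the resulting alignment 'baecc' -> 'abdad' left to right:
  Step 1: replace b->a
  Step 2: replace a->b
  Step 3: replace e->d
  Step 4: replace c->a
  Step 5: replace c->d
Total insertions: 0

0


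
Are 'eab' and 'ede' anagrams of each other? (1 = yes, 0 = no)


Sort characters of 'eab': 'abe'
Sort characters of 'ede': 'dee'
Sorted forms differ -> they are NOT anagrams
Result: 0

0


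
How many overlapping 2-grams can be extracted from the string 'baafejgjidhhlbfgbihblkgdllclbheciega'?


String 'baafejgjidhhlbfgbihblkgdllclbheciega' has length L = 36.
Number of overlapping n-grams = L - n + 1
Substituting: 36 - 2 + 1 = 35

35


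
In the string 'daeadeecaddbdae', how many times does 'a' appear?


Scanning 'daeadeecaddbdae' for 'a':
  Position 1: 'a' -> MATCH (count: 1)
  Position 3: 'a' -> MATCH (count: 2)
  Position 8: 'a' -> MATCH (count: 3)
  Position 13: 'a' -> MATCH (count: 4)
Total occurrences of 'a': 4

4


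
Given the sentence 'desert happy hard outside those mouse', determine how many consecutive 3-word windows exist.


Word trigrams from [6] words:
  Trigram 1: (desert happy hard)
  Trigram 2: (happy hard outside)
  Trigram 3: (hard outside those)
  Trigram 4: (outside those mouse)
Total word trigrams: 6 - 2 = 4

4


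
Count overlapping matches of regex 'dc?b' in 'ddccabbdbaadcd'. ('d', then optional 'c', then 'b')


Pattern: dc?b means 'd', then optional 'c', then 'b'.
Scanning 'ddccabbdbaadcd' position-by-position:
  Pos 0: window 'ddc' -> no
  Pos 1: window 'dcc' -> no
  Pos 2: window 'cca' -> no
  Pos 3: window 'cab' -> no
  Pos 4: window 'abb' -> no
  Pos 5: window 'bbd' -> no
  Pos 6: window 'bdb' -> no
  Pos 7: window 'dba' -> MATCH
  Pos 8: window 'baa' -> no
  Pos 9: window 'aad' -> no
  Pos 10: window 'adc' -> no
  Pos 11: window 'dcd' -> no
  Pos 12: window 'cd' -> no
  Pos 13: window 'd' -> no
Total matches: 1

1


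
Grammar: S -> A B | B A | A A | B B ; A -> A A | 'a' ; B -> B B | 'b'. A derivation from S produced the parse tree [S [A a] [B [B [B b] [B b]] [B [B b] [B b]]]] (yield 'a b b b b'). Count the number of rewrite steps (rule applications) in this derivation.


Every bracketed nonterminal node [X ...] in the tree is produced by exactly one rule application.
Reading the tree off as a leftmost derivation:
  Step 1: S  =>  A B   (applied S -> A B)
  Step 2: A B  =>  a B   (applied A -> a)
  Step 3: a B  =>  a B B   (applied B -> B B)
  Step 4: a B B  =>  a B B B   (applied B -> B B)
  Step 5: a B B B  =>  a b B B   (applied B -> b)
  Step 6: a b B B  =>  a b b B   (applied B -> b)
  Step 7: a b b B  =>  a b b B B   (applied B -> B B)
  Step 8: a b b B B  =>  a b b b B   (applied B -> b)
  Step 9: a b b b B  =>  a b b b b   (applied B -> b)
Final yield: a b b b b
Total rewrite steps: 9

9


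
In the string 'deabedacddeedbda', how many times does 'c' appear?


Scanning 'deabedacddeedbda' for 'c':
  Position 7: 'c' -> MATCH (count: 1)
Total occurrences of 'c': 1

1


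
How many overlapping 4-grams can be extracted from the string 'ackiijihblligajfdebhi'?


String 'ackiijihblligajfdebhi' has length L = 21.
Number of overlapping n-grams = L - n + 1
Substituting: 21 - 4 + 1 = 18

18


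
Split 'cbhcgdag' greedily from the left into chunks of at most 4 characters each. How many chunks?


'cbhcgdag' has 8 characters.
Chunking with max size 4:
  Chunk 1: 'cbhc' (positions 0-3)
  Chunk 2: 'gdag' (positions 4-7)
Total chunks: ceil(8 / 4) = 2

2


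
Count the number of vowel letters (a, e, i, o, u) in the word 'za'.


Scanning each character of 'za':
  Position 1: 'z' -> consonant (running count: 0)
  Position 2: 'a' -> vowel (running count: 1)
Total vowels: 1

1


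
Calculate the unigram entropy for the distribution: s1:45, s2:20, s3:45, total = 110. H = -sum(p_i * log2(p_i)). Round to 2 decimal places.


Computing entropy H = -sum(p_i * log2(p_i)):
  s1: p = 45/110 = 0.4091, -p*log2(p) = 0.5275
  s2: p = 20/110 = 0.1818, -p*log2(p) = 0.4472
  s3: p = 45/110 = 0.4091, -p*log2(p) = 0.5275
H = sum of terms = 1.5022
Rounded to 2 decimals: 1.50

1.50


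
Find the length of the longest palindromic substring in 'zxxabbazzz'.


Scanning 'zxxabbazzz' for palindromic substrings.
Substring at positions 3-6: 'abba'.
Check: reverse('abba') = 'abba' -> palindrome confirmed.
Neighbouring characters ('x' / 'z') break symmetry, so it cannot extend further.
No longer palindromic substring exists; longest length = 4

4


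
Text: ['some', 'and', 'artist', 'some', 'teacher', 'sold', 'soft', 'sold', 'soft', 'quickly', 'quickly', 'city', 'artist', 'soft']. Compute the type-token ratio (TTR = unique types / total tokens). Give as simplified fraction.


Tokens: 14
Unique types: ('and', 'artist', 'city', 'quickly', 'soft', 'sold', 'some', 'teacher') = 8
TTR = 8/14
Simplify: divide both by 2 -> 4/7
TTR = 4/7

4/7


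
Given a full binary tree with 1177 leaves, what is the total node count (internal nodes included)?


Leaf nodes (terminals): 1177
Internal nodes = n - 1 = 1177 - 1 = 1176
Total = leaves + internal = 1177 + 1176 = 2353

2353


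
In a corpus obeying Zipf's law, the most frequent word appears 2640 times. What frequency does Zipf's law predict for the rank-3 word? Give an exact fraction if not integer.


Zipf's law: freq(rank) = f1 / rank
f1 = 2640, rank = 3
freq = 2640 / 3
= 880

880


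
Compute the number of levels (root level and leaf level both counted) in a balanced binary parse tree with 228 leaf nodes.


In a balanced binary tree with n leaves the deepest leaf is ceil(log2(n)) edges below the root,
so counting node levels inclusive of root and leaves gives ceil(log2(n)) + 1 levels.
log2(228) = 7.8329
ceil(7.8329) = 8
levels = 8 + 1 = 9

9


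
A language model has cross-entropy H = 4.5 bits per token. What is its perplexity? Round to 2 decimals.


Perplexity formula: PP = 2^H
H = 4.5
PP = 2^4.5
Decompose: 2^4.5 = 2^4 * 2^0.5 = 2^4 * sqrt(2)
2^4 = 16, sqrt(2) ~ 1.4142136
PP ~ 16 * 1.4142136 = 22.6274176
Rounded to 2 decimals: 22.63

22.63


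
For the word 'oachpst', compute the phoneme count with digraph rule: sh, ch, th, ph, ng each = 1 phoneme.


Parsing 'oachpst' greedily, digraphs first:
  'o' -> vowel phoneme (phonemes so far: 1)
  'a' -> vowel phoneme (phonemes so far: 2)
  'ch' -> digraph (1 consonant phoneme) (phonemes so far: 3)
  'p' -> consonant phoneme (phonemes so far: 4)
  's' -> consonant phoneme (phonemes so far: 5)
  't' -> consonant phoneme (phonemes so far: 6)
Total phonemes: 6

6


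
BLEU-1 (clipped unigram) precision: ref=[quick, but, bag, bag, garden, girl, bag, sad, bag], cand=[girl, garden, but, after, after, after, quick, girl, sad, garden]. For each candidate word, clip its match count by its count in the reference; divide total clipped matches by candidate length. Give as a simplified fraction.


Reference word counts: {'bag': 4, 'but': 1, 'garden': 1, 'girl': 1, 'quick': 1, 'sad': 1}
Checking each candidate word (with clipping):
  'girl' -> in reference (ref count 1, used 1/1) -> match (matches: 1)
  'garden' -> in reference (ref count 1, used 1/1) -> match (matches: 2)
  'but' -> in reference (ref count 1, used 1/1) -> match (matches: 3)
  'after' -> not in reference -> no match (matches: 3)
  'after' -> not in reference -> no match (matches: 3)
  'after' -> not in reference -> no match (matches: 3)
  'quick' -> in reference (ref count 1, used 1/1) -> match (matches: 4)
  'girl' -> ref count 1 already used up (1/1) -> clipped, no match (matches: 4)
  'sad' -> in reference (ref count 1, used 1/1) -> match (matches: 5)
  'garden' -> ref count 1 already used up (1/1) -> clipped, no match (matches: 5)
Clipped matches: 5, Candidate length: 10
Precision = 5/10 = 1/2

1/2


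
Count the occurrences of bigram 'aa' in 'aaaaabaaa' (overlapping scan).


Scanning 'aaaaabaaa' for bigram 'aa':
  Position 0: 'aa' -> MATCH
  Position 1: 'aa' -> MATCH
  Position 2: 'aa' -> MATCH
  Position 3: 'aa' -> MATCH
  Position 4: 'ab' -> no
  Position 5: 'ba' -> no
  Position 6: 'aa' -> MATCH
  Position 7: 'aa' -> MATCH
Total matches: 6

6


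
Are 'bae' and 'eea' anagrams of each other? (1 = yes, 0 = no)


Sort characters of 'bae': 'abe'
Sort characters of 'eea': 'aee'
Sorted forms differ -> they are NOT anagrams
Result: 0

0


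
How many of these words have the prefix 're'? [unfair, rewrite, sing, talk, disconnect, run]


Checking each word for prefix 're':
  'unfair' -> no (count: 0)
  'rewrite' -> YES, starts with 're' (count: 1)
  'sing' -> no (count: 1)
  'talk' -> no (count: 1)
  'disconnect' -> no (count: 1)
  'run' -> no (count: 1)
Total with prefix 're': 1

1


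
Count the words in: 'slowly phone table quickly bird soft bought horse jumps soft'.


Counting words by splitting on spaces:
  Word 1: 'slowly'
  Word 2: 'phone'
  Word 3: 'table'
  Word 4: 'quickly'
  Word 5: 'bird'
  Word 6: 'soft'
  Word 7: 'bought'
  Word 8: 'horse'
  Word 9: 'jumps'
  Word 10: 'soft'
Total words: 10

10


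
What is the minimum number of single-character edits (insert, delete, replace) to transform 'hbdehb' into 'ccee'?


Building DP table for s1='hbdehb' (len 6) and s2='ccee' (len 4):
       c  c  e  e
    0  1  2  3  4
  h 1  1  2  3  4
  b 2  2  2  3  4
  d 3  3  3  3  4
  e 4  4  4  3  3
  h 5  5  5  4  4
  b 6  6  6  5  5
Edit distance = dp[6][4] = 5

5


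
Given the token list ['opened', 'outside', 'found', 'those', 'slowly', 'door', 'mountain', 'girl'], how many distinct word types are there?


Listing all tokens and tracking unique types:
  Token 1: 'opened' -> NEW (unique so far: 1)
  Token 2: 'outside' -> NEW (unique so far: 2)
  Token 3: 'found' -> NEW (unique so far: 3)
  Token 4: 'those' -> NEW (unique so far: 4)
  Token 5: 'slowly' -> NEW (unique so far: 5)
  Token 6: 'door' -> NEW (unique so far: 6)
  Token 7: 'mountain' -> NEW (unique so far: 7)
  Token 8: 'girl' -> NEW (unique so far: 8)
Unique types: ('door', 'found', 'girl', 'mountain', 'opened', 'outside', 'slowly', 'those')
Vocabulary size: 8

8


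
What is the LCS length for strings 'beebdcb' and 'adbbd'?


DP table for LCS of 'beebdcb' and 'adbbd':
       a  d  b  b  d
    0  0  0  0  0  0
  b 0  0  0  1  1  1
  e 0  0  0  1  1  1
  e 0  0  0  1  1  1
  b 0  0  0  1  2  2
  d 0  0  1  1  2  3
  c 0  0  1  1  2  3
  b 0  0  1  2  2  3
LCS: 'bbd'
LCS length = 3

3


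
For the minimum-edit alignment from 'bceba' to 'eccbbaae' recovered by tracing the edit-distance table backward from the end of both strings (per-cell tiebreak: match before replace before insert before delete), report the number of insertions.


Edit distance = 5. Backtracking from cell (5, 8) with preference match > replace > insert > delete,
then listing the resulting alignment 'bceba' -> 'eccbbaae' left to right:
  Step 1: insert 'e' [insertion #1]
  Step 2: replace b->c
  Step 3: keep 'c'
  Step 4: replace e->b
  Step 5: keep 'b'
  Step 6: insert 'a' [insertion #2]
  Step 7: keep 'a'
  Step 8: insert 'e' [insertion #3]
Total insertions: 3

3


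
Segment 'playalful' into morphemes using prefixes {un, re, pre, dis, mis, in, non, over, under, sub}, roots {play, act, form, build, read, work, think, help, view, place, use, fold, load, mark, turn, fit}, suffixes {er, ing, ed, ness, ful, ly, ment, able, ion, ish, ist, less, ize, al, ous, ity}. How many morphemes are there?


Segmenting 'playalful' against the inventory:
  'play' -> root (morpheme 1)
  'al' -> suffix (morpheme 2)
  'ful' -> suffix (morpheme 3)
Total morphemes: 3

3


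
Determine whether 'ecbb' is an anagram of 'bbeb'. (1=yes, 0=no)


Sort characters of 'ecbb': 'bbce'
Sort characters of 'bbeb': 'bbbe'
Sorted forms differ -> they are NOT anagrams
Result: 0

0
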